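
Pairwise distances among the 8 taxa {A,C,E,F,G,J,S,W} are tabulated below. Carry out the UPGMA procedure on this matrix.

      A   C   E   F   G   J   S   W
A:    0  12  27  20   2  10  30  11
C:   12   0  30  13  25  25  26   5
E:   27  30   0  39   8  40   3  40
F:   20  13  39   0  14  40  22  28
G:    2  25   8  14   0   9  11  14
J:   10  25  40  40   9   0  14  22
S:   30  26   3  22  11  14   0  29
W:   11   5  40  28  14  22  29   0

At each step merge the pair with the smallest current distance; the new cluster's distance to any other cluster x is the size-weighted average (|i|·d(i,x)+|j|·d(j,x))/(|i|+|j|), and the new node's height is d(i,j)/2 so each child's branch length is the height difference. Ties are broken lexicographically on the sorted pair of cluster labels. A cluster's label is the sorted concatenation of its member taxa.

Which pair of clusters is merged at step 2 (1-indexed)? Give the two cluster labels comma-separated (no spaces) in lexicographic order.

E,S

step 1: merge (A,G) at d=2; branch lengths A→1, G→1; new cluster AG
  updated: d(AG,C)=37/2, d(AG,E)=35/2, d(AG,F)=17, d(AG,J)=19/2, d(AG,S)=41/2, d(AG,W)=25/2
step 2: merge (E,S) at d=3; branch lengths E→3/2, S→3/2; new cluster ES
  updated: d(AG,ES)=19, d(C,ES)=28, d(ES,F)=61/2, d(ES,J)=27, d(ES,W)=69/2
step 3: merge (C,W) at d=5; branch lengths C→5/2, W→5/2; new cluster CW
  updated: d(AG,CW)=31/2, d(CW,ES)=125/4, d(CW,F)=41/2, d(CW,J)=47/2
step 4: merge (AG,J) at d=19/2; branch lengths AG→15/4, J→19/4; new cluster AGJ
  updated: d(AGJ,CW)=109/6, d(AGJ,ES)=65/3, d(AGJ,F)=74/3
step 5: merge (AGJ,CW) at d=109/6; branch lengths AGJ→13/3, CW→79/12; new cluster ACGJW
  updated: d(ACGJW,ES)=51/2, d(ACGJW,F)=23
step 6: merge (ACGJW,F) at d=23; branch lengths ACGJW→29/12, F→23/2; new cluster ACFGJW
  updated: d(ACFGJW,ES)=79/3
step 7: merge (ACFGJW,ES) at d=79/3; branch lengths ACFGJW→5/3, ES→35/3; new cluster ACEFGJSW
final tree: (((((A:1,G:1):15/4,J:19/4):13/3,(C:5/2,W:5/2):79/12):29/12,F:23/2):5/3,(E:3/2,S:3/2):35/3)
total length: 170/3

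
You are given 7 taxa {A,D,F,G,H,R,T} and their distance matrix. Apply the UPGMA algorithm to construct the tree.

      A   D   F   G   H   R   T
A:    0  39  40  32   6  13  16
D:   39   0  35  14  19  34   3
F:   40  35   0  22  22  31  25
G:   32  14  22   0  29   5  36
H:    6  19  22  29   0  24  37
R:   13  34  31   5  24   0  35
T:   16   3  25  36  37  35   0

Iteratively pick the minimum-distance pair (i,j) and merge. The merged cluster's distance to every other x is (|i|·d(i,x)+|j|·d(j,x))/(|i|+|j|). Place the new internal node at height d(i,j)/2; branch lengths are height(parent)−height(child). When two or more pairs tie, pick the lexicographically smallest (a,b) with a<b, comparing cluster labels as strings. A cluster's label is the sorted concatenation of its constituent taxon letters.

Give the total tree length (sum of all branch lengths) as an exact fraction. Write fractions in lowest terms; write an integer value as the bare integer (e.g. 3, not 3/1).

1507/24

iteration 1: select D,T (d=3); attach at lengths (3/2, 3/2); label the merged cluster DT
  updated: d(A,DT)=55/2, d(DT,F)=30, d(DT,G)=25, d(DT,H)=28, d(DT,R)=69/2
iteration 2: select G,R (d=5); attach at lengths (5/2, 5/2); label the merged cluster GR
  updated: d(A,GR)=45/2, d(DT,GR)=119/4, d(F,GR)=53/2, d(GR,H)=53/2
iteration 3: select A,H (d=6); attach at lengths (3, 3); label the merged cluster AH
  updated: d(AH,DT)=111/4, d(AH,F)=31, d(AH,GR)=49/2
iteration 4: select AH,GR (d=49/2); attach at lengths (37/4, 39/4); label the merged cluster AGHR
  updated: d(AGHR,DT)=115/4, d(AGHR,F)=115/4
iteration 5: select AGHR,DT (d=115/4); attach at lengths (17/8, 103/8); label the merged cluster ADGHRT
  updated: d(ADGHRT,F)=175/6
iteration 6: select ADGHRT,F (d=175/6); attach at lengths (5/24, 175/12); label the merged cluster ADFGHRT
final tree: ((((A:3,H:3):37/4,(G:5/2,R:5/2):39/4):17/8,(D:3/2,T:3/2):103/8):5/24,F:175/12)
total length: 1507/24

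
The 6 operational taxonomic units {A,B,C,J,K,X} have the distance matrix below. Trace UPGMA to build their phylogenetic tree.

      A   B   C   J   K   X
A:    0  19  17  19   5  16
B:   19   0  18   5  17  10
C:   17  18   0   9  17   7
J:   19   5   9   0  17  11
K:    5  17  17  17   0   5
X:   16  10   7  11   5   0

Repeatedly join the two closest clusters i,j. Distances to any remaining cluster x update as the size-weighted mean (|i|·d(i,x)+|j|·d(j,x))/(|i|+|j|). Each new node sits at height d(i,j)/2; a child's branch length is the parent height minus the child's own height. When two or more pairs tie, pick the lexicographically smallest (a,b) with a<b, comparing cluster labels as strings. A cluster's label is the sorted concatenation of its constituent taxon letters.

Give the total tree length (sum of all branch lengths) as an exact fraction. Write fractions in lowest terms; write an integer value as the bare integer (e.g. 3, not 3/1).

243/8

iteration 1: select A,K (d=5); attach at lengths (5/2, 5/2); label the merged cluster AK
  updated: d(AK,B)=18, d(AK,C)=17, d(AK,J)=18, d(AK,X)=21/2
iteration 2: select B,J (d=5); attach at lengths (5/2, 5/2); label the merged cluster BJ
  updated: d(AK,BJ)=18, d(BJ,C)=27/2, d(BJ,X)=21/2
iteration 3: select C,X (d=7); attach at lengths (7/2, 7/2); label the merged cluster CX
  updated: d(AK,CX)=55/4, d(BJ,CX)=12
iteration 4: select BJ,CX (d=12); attach at lengths (7/2, 5/2); label the merged cluster BCJX
  updated: d(AK,BCJX)=127/8
iteration 5: select AK,BCJX (d=127/8); attach at lengths (87/16, 31/16); label the merged cluster ABCJKX
final tree: ((A:5/2,K:5/2):87/16,((B:5/2,J:5/2):7/2,(C:7/2,X:7/2):5/2):31/16)
total length: 243/8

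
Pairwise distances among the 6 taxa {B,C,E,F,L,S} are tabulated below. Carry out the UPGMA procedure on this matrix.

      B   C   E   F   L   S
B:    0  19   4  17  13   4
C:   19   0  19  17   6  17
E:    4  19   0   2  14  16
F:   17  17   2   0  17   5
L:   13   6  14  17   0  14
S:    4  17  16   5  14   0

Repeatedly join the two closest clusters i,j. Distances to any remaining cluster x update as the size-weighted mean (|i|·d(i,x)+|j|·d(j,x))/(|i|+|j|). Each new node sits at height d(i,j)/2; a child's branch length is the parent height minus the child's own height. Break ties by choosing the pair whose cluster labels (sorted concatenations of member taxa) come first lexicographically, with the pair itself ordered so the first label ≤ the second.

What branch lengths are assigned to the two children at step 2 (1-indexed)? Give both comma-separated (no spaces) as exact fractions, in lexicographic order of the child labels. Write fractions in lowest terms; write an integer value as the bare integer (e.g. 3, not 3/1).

2,2

iteration 1: select E,F (d=2); attach at lengths (1, 1); label the merged cluster EF
  updated: d(B,EF)=21/2, d(C,EF)=18, d(EF,L)=31/2, d(EF,S)=21/2
iteration 2: select B,S (d=4); attach at lengths (2, 2); label the merged cluster BS
  updated: d(BS,C)=18, d(BS,EF)=21/2, d(BS,L)=27/2
iteration 3: select C,L (d=6); attach at lengths (3, 3); label the merged cluster CL
  updated: d(BS,CL)=63/4, d(CL,EF)=67/4
iteration 4: select BS,EF (d=21/2); attach at lengths (13/4, 17/4); label the merged cluster BEFS
  updated: d(BEFS,CL)=65/4
iteration 5: select BEFS,CL (d=65/4); attach at lengths (23/8, 41/8); label the merged cluster BCEFLS
final tree: (((B:2,S:2):13/4,(E:1,F:1):17/4):23/8,(C:3,L:3):41/8)
total length: 55/2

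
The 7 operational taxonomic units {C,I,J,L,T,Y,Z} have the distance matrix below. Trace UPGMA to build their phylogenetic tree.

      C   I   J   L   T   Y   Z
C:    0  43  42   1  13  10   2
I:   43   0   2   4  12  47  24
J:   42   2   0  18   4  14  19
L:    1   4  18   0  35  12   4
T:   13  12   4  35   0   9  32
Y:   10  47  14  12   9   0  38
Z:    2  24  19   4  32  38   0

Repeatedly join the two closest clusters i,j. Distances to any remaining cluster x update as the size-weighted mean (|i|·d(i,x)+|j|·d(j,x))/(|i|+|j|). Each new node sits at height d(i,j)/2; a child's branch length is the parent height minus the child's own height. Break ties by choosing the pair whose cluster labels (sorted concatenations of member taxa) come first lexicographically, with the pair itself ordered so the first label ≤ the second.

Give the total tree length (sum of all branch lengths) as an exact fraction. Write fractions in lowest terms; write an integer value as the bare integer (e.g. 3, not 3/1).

42

iteration 1: select C,L (d=1); attach at lengths (1/2, 1/2); label the merged cluster CL
  updated: d(CL,I)=47/2, d(CL,J)=30, d(CL,T)=24, d(CL,Y)=11, d(CL,Z)=3
iteration 2: select I,J (d=2); attach at lengths (1, 1); label the merged cluster IJ
  updated: d(CL,IJ)=107/4, d(IJ,T)=8, d(IJ,Y)=61/2, d(IJ,Z)=43/2
iteration 3: select CL,Z (d=3); attach at lengths (1, 3/2); label the merged cluster CLZ
  updated: d(CLZ,IJ)=25, d(CLZ,T)=80/3, d(CLZ,Y)=20
iteration 4: select IJ,T (d=8); attach at lengths (3, 4); label the merged cluster IJT
  updated: d(CLZ,IJT)=230/9, d(IJT,Y)=70/3
iteration 5: select CLZ,Y (d=20); attach at lengths (17/2, 10); label the merged cluster CLYZ
  updated: d(CLYZ,IJT)=25
iteration 6: select CLYZ,IJT (d=25); attach at lengths (5/2, 17/2); label the merged cluster CIJLTYZ
final tree: ((((C:1/2,L:1/2):1,Z:3/2):17/2,Y:10):5/2,((I:1,J:1):3,T:4):17/2)
total length: 42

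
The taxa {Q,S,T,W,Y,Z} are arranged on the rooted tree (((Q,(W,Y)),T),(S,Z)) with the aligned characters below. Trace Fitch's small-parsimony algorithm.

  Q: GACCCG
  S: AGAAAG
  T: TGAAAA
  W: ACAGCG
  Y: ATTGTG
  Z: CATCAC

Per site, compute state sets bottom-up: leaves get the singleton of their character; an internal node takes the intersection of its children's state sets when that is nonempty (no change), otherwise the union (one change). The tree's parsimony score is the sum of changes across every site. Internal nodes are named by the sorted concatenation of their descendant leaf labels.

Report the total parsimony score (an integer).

site 0, node WY: W={A} ∩ Y={A} → {A} (+0)
site 0, node QWY: Q={G} ∪ WY={A} → {A,G} (+1)
site 0, node QTWY: QWY={A,G} ∪ T={T} → {A,G,T} (+1)
site 0, node SZ: S={A} ∪ Z={C} → {A,C} (+1)
site 0, node QSTWYZ: QTWY={A,G,T} ∩ SZ={A,C} → {A} (+0)
site 1, node WY: W={C} ∪ Y={T} → {C,T} (+1)
site 1, node QWY: Q={A} ∪ WY={C,T} → {A,C,T} (+1)
site 1, node QTWY: QWY={A,C,T} ∪ T={G} → {A,C,G,T} (+1)
site 1, node SZ: S={G} ∪ Z={A} → {A,G} (+1)
site 1, node QSTWYZ: QTWY={A,C,G,T} ∩ SZ={A,G} → {A,G} (+0)
site 2, node WY: W={A} ∪ Y={T} → {A,T} (+1)
site 2, node QWY: Q={C} ∪ WY={A,T} → {A,C,T} (+1)
site 2, node QTWY: QWY={A,C,T} ∩ T={A} → {A} (+0)
site 2, node SZ: S={A} ∪ Z={T} → {A,T} (+1)
site 2, node QSTWYZ: QTWY={A} ∩ SZ={A,T} → {A} (+0)
site 3, node WY: W={G} ∩ Y={G} → {G} (+0)
site 3, node QWY: Q={C} ∪ WY={G} → {C,G} (+1)
site 3, node QTWY: QWY={C,G} ∪ T={A} → {A,C,G} (+1)
site 3, node SZ: S={A} ∪ Z={C} → {A,C} (+1)
site 3, node QSTWYZ: QTWY={A,C,G} ∩ SZ={A,C} → {A,C} (+0)
site 4, node WY: W={C} ∪ Y={T} → {C,T} (+1)
site 4, node QWY: Q={C} ∩ WY={C,T} → {C} (+0)
site 4, node QTWY: QWY={C} ∪ T={A} → {A,C} (+1)
site 4, node SZ: S={A} ∩ Z={A} → {A} (+0)
site 4, node QSTWYZ: QTWY={A,C} ∩ SZ={A} → {A} (+0)
site 5, node WY: W={G} ∩ Y={G} → {G} (+0)
site 5, node QWY: Q={G} ∩ WY={G} → {G} (+0)
site 5, node QTWY: QWY={G} ∪ T={A} → {A,G} (+1)
site 5, node SZ: S={G} ∪ Z={C} → {C,G} (+1)
site 5, node QSTWYZ: QTWY={A,G} ∩ SZ={C,G} → {G} (+0)
per-site changes: [3, 4, 3, 3, 2, 2]; total = 17

17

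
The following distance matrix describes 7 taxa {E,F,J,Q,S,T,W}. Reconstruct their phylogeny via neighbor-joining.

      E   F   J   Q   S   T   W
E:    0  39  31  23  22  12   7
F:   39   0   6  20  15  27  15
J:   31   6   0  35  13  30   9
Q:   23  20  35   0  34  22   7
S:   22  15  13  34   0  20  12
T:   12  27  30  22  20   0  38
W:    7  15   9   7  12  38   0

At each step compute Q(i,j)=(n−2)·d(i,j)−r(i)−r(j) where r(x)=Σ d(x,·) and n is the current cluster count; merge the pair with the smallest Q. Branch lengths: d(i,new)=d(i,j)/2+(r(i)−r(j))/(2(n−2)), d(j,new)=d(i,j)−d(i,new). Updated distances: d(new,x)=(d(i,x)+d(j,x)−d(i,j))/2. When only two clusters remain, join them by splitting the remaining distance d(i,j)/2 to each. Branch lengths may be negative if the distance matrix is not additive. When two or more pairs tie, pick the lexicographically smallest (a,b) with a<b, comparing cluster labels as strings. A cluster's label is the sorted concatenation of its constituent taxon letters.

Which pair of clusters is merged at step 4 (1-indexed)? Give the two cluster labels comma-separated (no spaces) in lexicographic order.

1. join E+T (d=12, Q=-223) ⇒ ET; edges |E|=9/2, |T|=15/2
  updated: d(ET,F)=27, d(ET,J)=49/2, d(ET,Q)=33/2, d(ET,S)=15, d(ET,W)=33/2
2. join F+J (d=6, Q=-293/2) ⇒ FJ; edges |F|=39/16, |J|=57/16
  updated: d(ET,FJ)=91/4, d(FJ,Q)=49/2, d(FJ,S)=11, d(FJ,W)=9
3. join FJ+S (d=11, Q=-425/4) ⇒ FJS; edges |FJ|=113/24, |S|=151/24
  updated: d(ET,FJS)=107/8, d(FJS,Q)=95/4, d(FJS,W)=5
4. join ET+FJS (d=107/8, Q=-247/4) ⇒ EFJST; edges |ET|=31/4, |FJS|=45/8
  updated: d(EFJST,Q)=215/16, d(EFJST,W)=65/16
5. join EFJST+Q (d=215/16, Q=-49/2) ⇒ EFJQST; edges |EFJST|=21/4, |Q|=131/16
  updated: d(EFJQST,W)=-19/16
6. join EFJQST+W (d=-19/16) ⇒ EFJQSTW; edges |EFJQST|=-19/32, |W|=-19/32
final tree: ((((E:9/2,T:15/2):31/4,((F:39/16,J:57/16):113/24,S:151/24):45/8):21/4,Q:131/16):-19/32,W:-19/32)
total length: 437/8

ET,FJS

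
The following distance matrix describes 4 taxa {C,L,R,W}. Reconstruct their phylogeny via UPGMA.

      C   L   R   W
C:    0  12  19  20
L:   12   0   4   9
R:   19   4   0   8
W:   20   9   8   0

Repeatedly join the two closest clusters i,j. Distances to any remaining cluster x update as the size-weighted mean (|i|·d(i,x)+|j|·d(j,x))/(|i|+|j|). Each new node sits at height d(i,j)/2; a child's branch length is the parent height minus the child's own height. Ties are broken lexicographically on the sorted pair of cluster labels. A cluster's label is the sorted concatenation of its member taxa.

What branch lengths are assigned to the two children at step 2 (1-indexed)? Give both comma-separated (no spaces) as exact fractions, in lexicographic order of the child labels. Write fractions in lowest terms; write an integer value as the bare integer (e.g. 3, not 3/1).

step 1: merge (L,R) at d=4; branch lengths L→2, R→2; new cluster LR
  updated: d(C,LR)=31/2, d(LR,W)=17/2
step 2: merge (LR,W) at d=17/2; branch lengths LR→9/4, W→17/4; new cluster LRW
  updated: d(C,LRW)=17
step 3: merge (C,LRW) at d=17; branch lengths C→17/2, LRW→17/4; new cluster CLRW
final tree: (C:17/2,((L:2,R:2):9/4,W:17/4):17/4)
total length: 93/4

9/4,17/4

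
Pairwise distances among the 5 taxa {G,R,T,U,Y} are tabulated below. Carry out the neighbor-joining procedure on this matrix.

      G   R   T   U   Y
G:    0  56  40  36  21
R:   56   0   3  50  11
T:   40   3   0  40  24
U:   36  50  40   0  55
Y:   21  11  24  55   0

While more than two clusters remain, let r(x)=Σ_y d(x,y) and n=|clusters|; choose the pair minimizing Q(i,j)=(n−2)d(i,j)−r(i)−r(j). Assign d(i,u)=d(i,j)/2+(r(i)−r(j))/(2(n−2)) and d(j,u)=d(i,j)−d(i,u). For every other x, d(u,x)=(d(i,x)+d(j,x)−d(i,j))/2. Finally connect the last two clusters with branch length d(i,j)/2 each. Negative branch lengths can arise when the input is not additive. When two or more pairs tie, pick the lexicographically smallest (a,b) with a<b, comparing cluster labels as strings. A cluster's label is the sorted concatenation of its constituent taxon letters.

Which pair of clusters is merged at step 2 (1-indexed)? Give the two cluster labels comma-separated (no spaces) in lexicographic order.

GU,Y

1. join G+U (d=36, Q=-226) ⇒ GU; edges |G|=40/3, |U|=68/3
  updated: d(GU,R)=35, d(GU,T)=22, d(GU,Y)=20
2. join GU+Y (d=20, Q=-92) ⇒ GUY; edges |GU|=31/2, |Y|=9/2
  updated: d(GUY,R)=13, d(GUY,T)=13
3. join GUY+R (d=13, Q=-29) ⇒ GRUY; edges |GUY|=23/2, |R|=3/2
  updated: d(GRUY,T)=3/2
4. join GRUY+T (d=3/2) ⇒ GRTUY; edges |GRUY|=3/4, |T|=3/4
final tree: ((((G:40/3,U:68/3):31/2,Y:9/2):23/2,R:3/2):3/4,T:3/4)
total length: 141/2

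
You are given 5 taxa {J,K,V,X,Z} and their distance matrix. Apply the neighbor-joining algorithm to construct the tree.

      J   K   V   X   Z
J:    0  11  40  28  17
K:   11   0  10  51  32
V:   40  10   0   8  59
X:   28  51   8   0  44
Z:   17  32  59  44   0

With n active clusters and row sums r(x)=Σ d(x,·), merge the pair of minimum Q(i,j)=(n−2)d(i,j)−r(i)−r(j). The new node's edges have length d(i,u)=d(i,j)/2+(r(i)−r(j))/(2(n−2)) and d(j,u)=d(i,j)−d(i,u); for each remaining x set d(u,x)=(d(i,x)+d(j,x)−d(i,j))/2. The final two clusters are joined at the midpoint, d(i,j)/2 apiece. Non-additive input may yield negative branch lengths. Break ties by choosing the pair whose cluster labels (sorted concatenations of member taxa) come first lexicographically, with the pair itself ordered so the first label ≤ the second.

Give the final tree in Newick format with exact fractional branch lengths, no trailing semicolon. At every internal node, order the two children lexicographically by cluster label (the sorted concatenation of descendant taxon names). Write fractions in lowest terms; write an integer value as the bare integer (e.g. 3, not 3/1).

(((J:-9/8,Z:145/8):67/8,K:37/8):175/16,(V:5/3,X:19/3):175/16)

step 1: merge (V,X) at d=8, Q=-224; branch lengths V→5/3, X→19/3; new cluster VX
  updated: d(J,VX)=30, d(K,VX)=53/2, d(VX,Z)=95/2
step 2: merge (J,Z) at d=17, Q=-241/2; branch lengths J→-9/8, Z→145/8; new cluster JZ
  updated: d(JZ,K)=13, d(JZ,VX)=121/4
step 3: merge (JZ,K) at d=13, Q=-279/4; branch lengths JZ→67/8, K→37/8; new cluster JKZ
  updated: d(JKZ,VX)=175/8
step 4: merge (JKZ,VX) at d=175/8; branch lengths JKZ→175/16, VX→175/16; new cluster JKVXZ
final tree: (((J:-9/8,Z:145/8):67/8,K:37/8):175/16,(V:5/3,X:19/3):175/16)
total length: 479/8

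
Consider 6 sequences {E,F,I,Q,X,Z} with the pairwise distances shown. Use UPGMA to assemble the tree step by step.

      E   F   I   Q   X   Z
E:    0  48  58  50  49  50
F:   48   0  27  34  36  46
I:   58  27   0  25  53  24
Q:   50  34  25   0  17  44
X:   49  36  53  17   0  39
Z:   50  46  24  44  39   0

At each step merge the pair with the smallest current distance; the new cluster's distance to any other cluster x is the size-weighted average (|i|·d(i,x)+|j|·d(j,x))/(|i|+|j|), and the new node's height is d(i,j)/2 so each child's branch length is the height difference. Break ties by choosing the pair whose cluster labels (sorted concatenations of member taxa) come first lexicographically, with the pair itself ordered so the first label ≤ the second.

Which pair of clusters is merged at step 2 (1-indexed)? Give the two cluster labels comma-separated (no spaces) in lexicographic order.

I,Z

1. join Q+X (d=17) ⇒ QX; edges |Q|=17/2, |X|=17/2
  updated: d(E,QX)=99/2, d(F,QX)=35, d(I,QX)=39, d(QX,Z)=83/2
2. join I+Z (d=24) ⇒ IZ; edges |I|=12, |Z|=12
  updated: d(E,IZ)=54, d(F,IZ)=73/2, d(IZ,QX)=161/4
3. join F+QX (d=35) ⇒ FQX; edges |F|=35/2, |QX|=9
  updated: d(E,FQX)=49, d(FQX,IZ)=39
4. join FQX+IZ (d=39) ⇒ FIQXZ; edges |FQX|=2, |IZ|=15/2
  updated: d(E,FIQXZ)=51
5. join E+FIQXZ (d=51) ⇒ EFIQXZ; edges |E|=51/2, |FIQXZ|=6
final tree: (E:51/2,((F:35/2,(Q:17/2,X:17/2):9):2,(I:12,Z:12):15/2):6)
total length: 217/2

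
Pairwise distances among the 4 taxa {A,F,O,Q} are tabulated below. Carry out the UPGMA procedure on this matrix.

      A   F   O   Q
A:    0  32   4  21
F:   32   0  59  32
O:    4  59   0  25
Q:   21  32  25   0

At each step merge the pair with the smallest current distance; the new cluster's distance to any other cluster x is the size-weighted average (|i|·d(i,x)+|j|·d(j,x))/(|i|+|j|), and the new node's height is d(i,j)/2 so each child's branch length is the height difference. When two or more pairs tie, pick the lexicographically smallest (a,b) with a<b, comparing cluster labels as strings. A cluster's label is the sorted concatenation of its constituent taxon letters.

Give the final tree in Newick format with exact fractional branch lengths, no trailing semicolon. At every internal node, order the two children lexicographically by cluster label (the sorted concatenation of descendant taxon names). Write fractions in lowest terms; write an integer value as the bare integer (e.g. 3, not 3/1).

1. join A+O (d=4) ⇒ AO; edges |A|=2, |O|=2
  updated: d(AO,F)=91/2, d(AO,Q)=23
2. join AO+Q (d=23) ⇒ AOQ; edges |AO|=19/2, |Q|=23/2
  updated: d(AOQ,F)=41
3. join AOQ+F (d=41) ⇒ AFOQ; edges |AOQ|=9, |F|=41/2
final tree: (((A:2,O:2):19/2,Q:23/2):9,F:41/2)
total length: 109/2

(((A:2,O:2):19/2,Q:23/2):9,F:41/2)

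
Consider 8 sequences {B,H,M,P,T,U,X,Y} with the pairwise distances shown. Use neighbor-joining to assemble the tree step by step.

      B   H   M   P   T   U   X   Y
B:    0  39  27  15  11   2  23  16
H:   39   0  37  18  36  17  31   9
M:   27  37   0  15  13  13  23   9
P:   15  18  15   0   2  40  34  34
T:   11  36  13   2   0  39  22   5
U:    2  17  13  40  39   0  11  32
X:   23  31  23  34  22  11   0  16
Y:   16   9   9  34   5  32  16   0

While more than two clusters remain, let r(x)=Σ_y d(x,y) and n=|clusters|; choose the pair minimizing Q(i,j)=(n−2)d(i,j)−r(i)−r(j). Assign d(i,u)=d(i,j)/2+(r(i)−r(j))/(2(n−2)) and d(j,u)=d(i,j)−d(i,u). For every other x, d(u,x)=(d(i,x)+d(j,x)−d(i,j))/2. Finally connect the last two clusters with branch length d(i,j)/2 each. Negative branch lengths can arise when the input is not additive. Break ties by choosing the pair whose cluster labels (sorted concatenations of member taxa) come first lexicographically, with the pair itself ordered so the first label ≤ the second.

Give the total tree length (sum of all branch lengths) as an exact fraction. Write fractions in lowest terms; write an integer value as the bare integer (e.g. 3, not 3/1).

1859/32

iteration 1: select B,U (d=2, Q=-275); attach at lengths (-3/4, 11/4); label the merged cluster BU
  updated: d(BU,H)=27, d(BU,M)=19, d(BU,P)=53/2, d(BU,T)=24, d(BU,X)=16, d(BU,Y)=23
iteration 2: select P,T (d=2, Q=-443/2); attach at lengths (15/4, -7/4); label the merged cluster PT
  updated: d(BU,PT)=97/4, d(H,PT)=26, d(M,PT)=13, d(PT,X)=27, d(PT,Y)=37/2
iteration 3: select H,Y (d=9, Q=-339/2); attach at lengths (181/16, -37/16); label the merged cluster HY
  updated: d(BU,HY)=41/2, d(HY,M)=37/2, d(HY,PT)=71/4, d(HY,X)=19
iteration 4: select BU,X (d=16, Q=-467/4); attach at lengths (57/8, 71/8); label the merged cluster BUX
  updated: d(BUX,HY)=47/4, d(BUX,M)=13, d(BUX,PT)=141/8
iteration 5: select BUX,HY (d=47/4, Q=-535/8); attach at lengths (143/32, 233/32); label the merged cluster BHUXY
  updated: d(BHUXY,M)=79/8, d(BHUXY,PT)=189/16
iteration 6: select BHUXY,M (d=79/8, Q=-555/16); attach at lengths (139/32, 177/32); label the merged cluster BHMUXY
  updated: d(BHMUXY,PT)=239/32
iteration 7: select BHMUXY,PT (d=239/32); attach at lengths (239/64, 239/64); label the merged cluster BHMPTUXY
final tree: (((((B:-3/4,U:11/4):57/8,X:71/8):143/32,(H:181/16,Y:-37/16):233/32):139/32,M:177/32):239/64,(P:15/4,T:-7/4):239/64)
total length: 1859/32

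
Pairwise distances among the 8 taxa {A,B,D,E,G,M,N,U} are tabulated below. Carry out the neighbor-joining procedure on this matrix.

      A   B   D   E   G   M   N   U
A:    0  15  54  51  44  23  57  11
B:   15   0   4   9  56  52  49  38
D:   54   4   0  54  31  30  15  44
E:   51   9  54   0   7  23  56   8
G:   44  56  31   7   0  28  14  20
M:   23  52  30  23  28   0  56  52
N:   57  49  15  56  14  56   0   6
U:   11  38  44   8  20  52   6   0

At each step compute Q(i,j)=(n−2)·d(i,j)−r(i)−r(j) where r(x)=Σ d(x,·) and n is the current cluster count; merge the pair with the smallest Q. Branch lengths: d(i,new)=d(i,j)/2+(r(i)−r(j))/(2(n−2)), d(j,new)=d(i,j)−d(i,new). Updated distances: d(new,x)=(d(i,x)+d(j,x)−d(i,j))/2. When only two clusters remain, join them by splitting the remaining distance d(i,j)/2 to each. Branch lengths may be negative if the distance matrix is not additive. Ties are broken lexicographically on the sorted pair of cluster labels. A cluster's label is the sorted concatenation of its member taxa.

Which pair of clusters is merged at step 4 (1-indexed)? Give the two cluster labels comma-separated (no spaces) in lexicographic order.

AM,BD

step 1: merge (B,D) at d=4, Q=-431; branch lengths B→5/4, D→11/4; new cluster BD
  updated: d(A,BD)=65/2, d(BD,E)=59/2, d(BD,G)=83/2, d(BD,M)=39, d(BD,N)=30, d(BD,U)=39
step 2: merge (N,U) at d=6, Q=-325; branch lengths N→113/10, U→-53/10; new cluster NU
  updated: d(A,NU)=31, d(BD,NU)=63/2, d(E,NU)=29, d(G,NU)=14, d(M,NU)=51
step 3: merge (A,M) at d=23, Q=-507/2; branch lengths A→219/16, M→149/16; new cluster AM
  updated: d(AM,BD)=97/4, d(AM,E)=51/2, d(AM,G)=49/2, d(AM,NU)=59/2
step 4: merge (AM,BD) at d=97/4, Q=-631/4; branch lengths AM→199/24, BD→383/24; new cluster ABDM
  updated: d(ABDM,E)=123/8, d(ABDM,G)=167/8, d(ABDM,NU)=147/8
step 5: merge (ABDM,NU) at d=147/8, Q=-317/4; branch lengths ABDM→15/2, NU→87/8; new cluster ABDMNU
  updated: d(ABDMNU,E)=13, d(ABDMNU,G)=33/4
step 6: merge (ABDMNU,E) at d=13, Q=-113/4; branch lengths ABDMNU→57/8, E→47/8; new cluster ABDEMNU
  updated: d(ABDEMNU,G)=9/8
step 7: merge (ABDEMNU,G) at d=9/8; branch lengths ABDEMNU→9/16, G→9/16; new cluster ABDEGMNU
final tree: (((((A:219/16,M:149/16):199/24,(B:5/4,D:11/4):383/24):15/2,(N:113/10,U:-53/10):87/8):57/8,E:47/8):9/16,G:9/16)
total length: 359/4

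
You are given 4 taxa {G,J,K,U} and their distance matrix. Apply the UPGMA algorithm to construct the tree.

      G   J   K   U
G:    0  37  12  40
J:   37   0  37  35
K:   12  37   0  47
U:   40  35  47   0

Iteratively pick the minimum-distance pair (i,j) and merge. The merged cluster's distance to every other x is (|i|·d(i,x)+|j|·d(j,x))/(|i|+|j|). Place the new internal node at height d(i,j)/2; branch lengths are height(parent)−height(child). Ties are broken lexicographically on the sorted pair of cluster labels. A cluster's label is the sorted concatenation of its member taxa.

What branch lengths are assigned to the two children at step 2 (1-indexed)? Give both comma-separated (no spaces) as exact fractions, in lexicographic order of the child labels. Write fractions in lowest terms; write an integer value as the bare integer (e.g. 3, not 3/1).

iteration 1: select G,K (d=12); attach at lengths (6, 6); label the merged cluster GK
  updated: d(GK,J)=37, d(GK,U)=87/2
iteration 2: select J,U (d=35); attach at lengths (35/2, 35/2); label the merged cluster JU
  updated: d(GK,JU)=161/4
iteration 3: select GK,JU (d=161/4); attach at lengths (113/8, 21/8); label the merged cluster GJKU
final tree: ((G:6,K:6):113/8,(J:35/2,U:35/2):21/8)
total length: 255/4

35/2,35/2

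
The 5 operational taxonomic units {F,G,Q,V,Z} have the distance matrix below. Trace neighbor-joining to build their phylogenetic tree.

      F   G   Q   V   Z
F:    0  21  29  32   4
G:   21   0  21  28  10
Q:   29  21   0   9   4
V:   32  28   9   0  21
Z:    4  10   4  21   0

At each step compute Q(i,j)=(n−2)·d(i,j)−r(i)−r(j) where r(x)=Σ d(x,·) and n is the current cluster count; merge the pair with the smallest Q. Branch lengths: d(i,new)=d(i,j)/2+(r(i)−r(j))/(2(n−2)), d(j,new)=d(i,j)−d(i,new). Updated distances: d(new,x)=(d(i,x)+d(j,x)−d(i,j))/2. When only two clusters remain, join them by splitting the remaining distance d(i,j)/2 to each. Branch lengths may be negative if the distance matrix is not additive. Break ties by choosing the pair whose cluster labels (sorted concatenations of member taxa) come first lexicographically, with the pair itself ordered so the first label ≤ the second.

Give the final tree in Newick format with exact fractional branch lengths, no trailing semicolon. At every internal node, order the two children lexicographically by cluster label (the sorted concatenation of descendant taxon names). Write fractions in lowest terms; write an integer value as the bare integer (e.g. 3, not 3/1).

(((F:37/4,Z:-21/4):17/4,G:37/4):43/8,(Q:0,V:9):43/8)

iteration 1: select Q,V (d=9, Q=-126); attach at lengths (0, 9); label the merged cluster QV
  updated: d(F,QV)=26, d(G,QV)=20, d(QV,Z)=8
iteration 2: select F,Z (d=4, Q=-65); attach at lengths (37/4, -21/4); label the merged cluster FZ
  updated: d(FZ,G)=27/2, d(FZ,QV)=15
iteration 3: select FZ,G (d=27/2, Q=-97/2); attach at lengths (17/4, 37/4); label the merged cluster FGZ
  updated: d(FGZ,QV)=43/4
iteration 4: select FGZ,QV (d=43/4); attach at lengths (43/8, 43/8); label the merged cluster FGQVZ
final tree: (((F:37/4,Z:-21/4):17/4,G:37/4):43/8,(Q:0,V:9):43/8)
total length: 149/4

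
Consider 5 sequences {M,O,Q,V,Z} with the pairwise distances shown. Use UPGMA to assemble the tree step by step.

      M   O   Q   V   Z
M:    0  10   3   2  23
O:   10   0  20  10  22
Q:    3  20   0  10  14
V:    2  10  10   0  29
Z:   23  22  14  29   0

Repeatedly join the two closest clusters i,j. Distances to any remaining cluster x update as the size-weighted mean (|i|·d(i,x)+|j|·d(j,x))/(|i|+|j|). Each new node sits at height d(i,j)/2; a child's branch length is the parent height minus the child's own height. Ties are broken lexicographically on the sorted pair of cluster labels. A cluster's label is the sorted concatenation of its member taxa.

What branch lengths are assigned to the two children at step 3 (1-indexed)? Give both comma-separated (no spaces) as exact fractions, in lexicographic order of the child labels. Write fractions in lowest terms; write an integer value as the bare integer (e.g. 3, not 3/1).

1. join M+V (d=2) ⇒ MV; edges |M|=1, |V|=1
  updated: d(MV,O)=10, d(MV,Q)=13/2, d(MV,Z)=26
2. join MV+Q (d=13/2) ⇒ MQV; edges |MV|=9/4, |Q|=13/4
  updated: d(MQV,O)=40/3, d(MQV,Z)=22
3. join MQV+O (d=40/3) ⇒ MOQV; edges |MQV|=41/12, |O|=20/3
  updated: d(MOQV,Z)=22
4. join MOQV+Z (d=22) ⇒ MOQVZ; edges |MOQV|=13/3, |Z|=11
final tree: ((((M:1,V:1):9/4,Q:13/4):41/12,O:20/3):13/3,Z:11)
total length: 395/12

41/12,20/3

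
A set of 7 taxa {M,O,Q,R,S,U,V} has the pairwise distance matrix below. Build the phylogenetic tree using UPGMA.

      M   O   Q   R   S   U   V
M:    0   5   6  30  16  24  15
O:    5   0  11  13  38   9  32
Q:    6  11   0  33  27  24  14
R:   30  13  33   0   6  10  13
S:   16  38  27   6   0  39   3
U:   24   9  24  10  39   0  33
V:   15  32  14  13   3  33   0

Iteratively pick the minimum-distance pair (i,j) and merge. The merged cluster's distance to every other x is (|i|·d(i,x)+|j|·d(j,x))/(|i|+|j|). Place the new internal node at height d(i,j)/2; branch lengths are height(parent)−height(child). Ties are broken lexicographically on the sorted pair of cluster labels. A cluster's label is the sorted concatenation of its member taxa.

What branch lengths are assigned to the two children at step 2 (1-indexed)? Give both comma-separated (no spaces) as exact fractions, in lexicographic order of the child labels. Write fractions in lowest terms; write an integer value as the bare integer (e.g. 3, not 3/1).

1. join S+V (d=3) ⇒ SV; edges |S|=3/2, |V|=3/2
  updated: d(M,SV)=31/2, d(O,SV)=35, d(Q,SV)=41/2, d(R,SV)=19/2, d(SV,U)=36
2. join M+O (d=5) ⇒ MO; edges |M|=5/2, |O|=5/2
  updated: d(MO,Q)=17/2, d(MO,R)=43/2, d(MO,SV)=101/4, d(MO,U)=33/2
3. join MO+Q (d=17/2) ⇒ MOQ; edges |MO|=7/4, |Q|=17/4
  updated: d(MOQ,R)=76/3, d(MOQ,SV)=71/3, d(MOQ,U)=19
4. join R+SV (d=19/2) ⇒ RSV; edges |R|=19/4, |SV|=13/4
  updated: d(MOQ,RSV)=218/9, d(RSV,U)=82/3
5. join MOQ+U (d=19) ⇒ MOQU; edges |MOQ|=21/4, |U|=19/2
  updated: d(MOQU,RSV)=25
6. join MOQU+RSV (d=25) ⇒ MOQRSUV; edges |MOQU|=3, |RSV|=31/4
final tree: ((((M:5/2,O:5/2):7/4,Q:17/4):21/4,U:19/2):3,(R:19/4,(S:3/2,V:3/2):13/4):31/4)
total length: 95/2

5/2,5/2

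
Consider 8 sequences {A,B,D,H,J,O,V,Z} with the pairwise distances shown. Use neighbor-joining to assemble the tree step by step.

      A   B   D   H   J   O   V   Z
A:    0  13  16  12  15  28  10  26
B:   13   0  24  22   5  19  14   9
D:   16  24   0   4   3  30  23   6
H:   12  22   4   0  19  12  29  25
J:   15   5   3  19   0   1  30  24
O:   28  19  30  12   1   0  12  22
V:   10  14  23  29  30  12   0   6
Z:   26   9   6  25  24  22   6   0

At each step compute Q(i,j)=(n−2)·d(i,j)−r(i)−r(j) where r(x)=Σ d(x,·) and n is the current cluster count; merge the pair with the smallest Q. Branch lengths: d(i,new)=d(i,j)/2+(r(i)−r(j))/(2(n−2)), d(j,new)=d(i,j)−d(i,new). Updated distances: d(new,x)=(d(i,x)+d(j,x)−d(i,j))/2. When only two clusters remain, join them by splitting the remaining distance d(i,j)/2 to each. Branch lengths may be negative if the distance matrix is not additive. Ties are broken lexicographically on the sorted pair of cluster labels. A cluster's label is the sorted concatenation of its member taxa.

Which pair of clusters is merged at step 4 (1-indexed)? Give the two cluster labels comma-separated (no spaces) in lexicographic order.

A,DH

iteration 1: select J,O (d=1, Q=-215); attach at lengths (-7/4, 11/4); label the merged cluster JO
  updated: d(A,JO)=21, d(B,JO)=23/2, d(D,JO)=16, d(H,JO)=15, d(JO,V)=41/2, d(JO,Z)=45/2
iteration 2: select D,H (d=4, Q=-176); attach at lengths (1/5, 19/5); label the merged cluster DH
  updated: d(A,DH)=12, d(B,DH)=21, d(DH,JO)=27/2, d(DH,V)=24, d(DH,Z)=27/2
iteration 3: select V,Z (d=6, Q=-255/2); attach at lengths (43/16, 53/16); label the merged cluster VZ
  updated: d(A,VZ)=15, d(B,VZ)=17/2, d(DH,VZ)=63/4, d(JO,VZ)=37/2
iteration 4: select A,DH (d=12, Q=-349/4); attach at lengths (139/24, 149/24); label the merged cluster ADH
  updated: d(ADH,B)=11, d(ADH,JO)=45/4, d(ADH,VZ)=75/8
iteration 5: select ADH,JO (d=45/4, Q=-403/8); attach at lengths (103/32, 257/32); label the merged cluster ADHJO
  updated: d(ADHJO,B)=45/8, d(ADHJO,VZ)=133/16
iteration 6: select ADHJO,B (d=45/8, Q=-359/16); attach at lengths (87/32, 93/32); label the merged cluster ABDHJO
  updated: d(ABDHJO,VZ)=179/32
iteration 7: select ABDHJO,VZ (d=179/32); attach at lengths (179/64, 179/64); label the merged cluster ABDHJOVZ
final tree: ((((A:139/24,(D:1/5,H:19/5):149/24):103/32,(J:-7/4,O:11/4):257/32):87/32,B:93/32):179/64,(V:43/16,Z:53/16):179/64)
total length: 1455/32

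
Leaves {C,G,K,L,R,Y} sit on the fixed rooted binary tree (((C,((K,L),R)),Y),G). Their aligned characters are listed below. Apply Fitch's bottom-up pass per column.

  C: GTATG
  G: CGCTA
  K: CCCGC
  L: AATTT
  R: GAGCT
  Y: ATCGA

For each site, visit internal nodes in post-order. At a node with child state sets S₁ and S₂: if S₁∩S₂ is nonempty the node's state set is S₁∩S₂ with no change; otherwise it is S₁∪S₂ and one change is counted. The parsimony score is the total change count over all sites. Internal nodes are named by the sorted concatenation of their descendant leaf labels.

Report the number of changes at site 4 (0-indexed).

3

[col 0] KL: children K:{C}, L:{A} ∪→ {A,C}; cost 1
[col 0] KLR: children KL:{A,C}, R:{G} ∪→ {A,C,G}; cost 1
[col 0] CKLR: children C:{G}, KLR:{A,C,G} ∩→ {G}; cost 0
[col 0] CKLRY: children CKLR:{G}, Y:{A} ∪→ {A,G}; cost 1
[col 0] CGKLRY: children CKLRY:{A,G}, G:{C} ∪→ {A,C,G}; cost 1
[col 1] KL: children K:{C}, L:{A} ∪→ {A,C}; cost 1
[col 1] KLR: children KL:{A,C}, R:{A} ∩→ {A}; cost 0
[col 1] CKLR: children C:{T}, KLR:{A} ∪→ {A,T}; cost 1
[col 1] CKLRY: children CKLR:{A,T}, Y:{T} ∩→ {T}; cost 0
[col 1] CGKLRY: children CKLRY:{T}, G:{G} ∪→ {G,T}; cost 1
[col 2] KL: children K:{C}, L:{T} ∪→ {C,T}; cost 1
[col 2] KLR: children KL:{C,T}, R:{G} ∪→ {C,G,T}; cost 1
[col 2] CKLR: children C:{A}, KLR:{C,G,T} ∪→ {A,C,G,T}; cost 1
[col 2] CKLRY: children CKLR:{A,C,G,T}, Y:{C} ∩→ {C}; cost 0
[col 2] CGKLRY: children CKLRY:{C}, G:{C} ∩→ {C}; cost 0
[col 3] KL: children K:{G}, L:{T} ∪→ {G,T}; cost 1
[col 3] KLR: children KL:{G,T}, R:{C} ∪→ {C,G,T}; cost 1
[col 3] CKLR: children C:{T}, KLR:{C,G,T} ∩→ {T}; cost 0
[col 3] CKLRY: children CKLR:{T}, Y:{G} ∪→ {G,T}; cost 1
[col 3] CGKLRY: children CKLRY:{G,T}, G:{T} ∩→ {T}; cost 0
[col 4] KL: children K:{C}, L:{T} ∪→ {C,T}; cost 1
[col 4] KLR: children KL:{C,T}, R:{T} ∩→ {T}; cost 0
[col 4] CKLR: children C:{G}, KLR:{T} ∪→ {G,T}; cost 1
[col 4] CKLRY: children CKLR:{G,T}, Y:{A} ∪→ {A,G,T}; cost 1
[col 4] CGKLRY: children CKLRY:{A,G,T}, G:{A} ∩→ {A}; cost 0
per-site changes: [4, 3, 3, 3, 3]; total = 16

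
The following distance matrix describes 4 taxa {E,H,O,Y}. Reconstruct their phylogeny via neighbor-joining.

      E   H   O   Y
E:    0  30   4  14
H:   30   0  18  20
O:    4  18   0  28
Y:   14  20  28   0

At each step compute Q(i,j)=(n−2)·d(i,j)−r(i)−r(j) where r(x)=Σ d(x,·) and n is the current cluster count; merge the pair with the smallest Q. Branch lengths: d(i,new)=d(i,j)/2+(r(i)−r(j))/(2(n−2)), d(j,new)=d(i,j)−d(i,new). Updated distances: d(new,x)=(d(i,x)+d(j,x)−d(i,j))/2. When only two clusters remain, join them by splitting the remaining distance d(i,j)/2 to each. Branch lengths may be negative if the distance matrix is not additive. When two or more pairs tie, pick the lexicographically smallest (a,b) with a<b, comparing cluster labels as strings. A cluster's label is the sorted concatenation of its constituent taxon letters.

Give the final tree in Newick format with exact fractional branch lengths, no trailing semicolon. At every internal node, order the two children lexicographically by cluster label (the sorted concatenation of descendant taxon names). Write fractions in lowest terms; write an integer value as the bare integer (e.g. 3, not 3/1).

1. join E+O (d=4, Q=-90) ⇒ EO; edges |E|=3/2, |O|=5/2
  updated: d(EO,H)=22, d(EO,Y)=19
2. join EO+H (d=22, Q=-61) ⇒ EHO; edges |EO|=21/2, |H|=23/2
  updated: d(EHO,Y)=17/2
3. join EHO+Y (d=17/2) ⇒ EHOY; edges |EHO|=17/4, |Y|=17/4
final tree: (((E:3/2,O:5/2):21/2,H:23/2):17/4,Y:17/4)
total length: 69/2

(((E:3/2,O:5/2):21/2,H:23/2):17/4,Y:17/4)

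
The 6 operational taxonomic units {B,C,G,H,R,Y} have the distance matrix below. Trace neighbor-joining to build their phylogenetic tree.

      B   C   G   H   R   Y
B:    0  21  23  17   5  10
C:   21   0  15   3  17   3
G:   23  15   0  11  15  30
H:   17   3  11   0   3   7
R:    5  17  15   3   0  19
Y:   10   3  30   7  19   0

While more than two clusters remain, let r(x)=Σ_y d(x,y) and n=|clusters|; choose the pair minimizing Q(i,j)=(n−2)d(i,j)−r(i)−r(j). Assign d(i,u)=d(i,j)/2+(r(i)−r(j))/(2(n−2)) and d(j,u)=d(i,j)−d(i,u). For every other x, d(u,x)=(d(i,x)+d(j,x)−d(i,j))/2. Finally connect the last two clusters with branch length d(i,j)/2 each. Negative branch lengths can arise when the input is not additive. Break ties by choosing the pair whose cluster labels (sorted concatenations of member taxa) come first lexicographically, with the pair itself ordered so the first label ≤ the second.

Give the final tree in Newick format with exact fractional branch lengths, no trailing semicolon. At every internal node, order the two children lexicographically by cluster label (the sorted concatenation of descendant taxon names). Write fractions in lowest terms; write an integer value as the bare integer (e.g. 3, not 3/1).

step 1: merge (C,Y) at d=3, Q=-116; branch lengths C→1/4, Y→11/4; new cluster CY
  updated: d(B,CY)=14, d(CY,G)=21, d(CY,H)=7/2, d(CY,R)=33/2
step 2: merge (B,R) at d=5, Q=-167/2; branch lengths B→23/4, R→-3/4; new cluster BR
  updated: d(BR,CY)=51/4, d(BR,G)=33/2, d(BR,H)=15/2
step 3: merge (BR,G) at d=33/2, Q=-209/4; branch lengths BR→85/16, G→179/16; new cluster BGR
  updated: d(BGR,CY)=69/8, d(BGR,H)=1
step 4: merge (BGR,CY) at d=69/8, Q=-105/8; branch lengths BGR→49/16, CY→89/16; new cluster BCGRY
  updated: d(BCGRY,H)=-33/16
step 5: merge (BCGRY,H) at d=-33/16; branch lengths BCGRY→-33/32, H→-33/32; new cluster BCGHRY
final tree: ((((B:23/4,R:-3/4):85/16,G:179/16):49/16,(C:1/4,Y:11/4):89/16):-33/32,H:-33/32)
total length: 497/16

((((B:23/4,R:-3/4):85/16,G:179/16):49/16,(C:1/4,Y:11/4):89/16):-33/32,H:-33/32)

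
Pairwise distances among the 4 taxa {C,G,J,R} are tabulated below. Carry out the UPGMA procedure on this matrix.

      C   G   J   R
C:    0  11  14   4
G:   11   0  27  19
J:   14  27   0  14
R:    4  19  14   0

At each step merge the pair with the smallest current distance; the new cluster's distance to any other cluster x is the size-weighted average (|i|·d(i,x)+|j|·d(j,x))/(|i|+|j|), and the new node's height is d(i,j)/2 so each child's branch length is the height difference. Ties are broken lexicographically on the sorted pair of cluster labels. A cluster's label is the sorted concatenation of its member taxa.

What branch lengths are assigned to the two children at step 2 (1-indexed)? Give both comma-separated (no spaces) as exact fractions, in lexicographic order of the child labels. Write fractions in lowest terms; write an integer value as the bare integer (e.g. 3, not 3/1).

5,7

iteration 1: select C,R (d=4); attach at lengths (2, 2); label the merged cluster CR
  updated: d(CR,G)=15, d(CR,J)=14
iteration 2: select CR,J (d=14); attach at lengths (5, 7); label the merged cluster CJR
  updated: d(CJR,G)=19
iteration 3: select CJR,G (d=19); attach at lengths (5/2, 19/2); label the merged cluster CGJR
final tree: (((C:2,R:2):5,J:7):5/2,G:19/2)
total length: 28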